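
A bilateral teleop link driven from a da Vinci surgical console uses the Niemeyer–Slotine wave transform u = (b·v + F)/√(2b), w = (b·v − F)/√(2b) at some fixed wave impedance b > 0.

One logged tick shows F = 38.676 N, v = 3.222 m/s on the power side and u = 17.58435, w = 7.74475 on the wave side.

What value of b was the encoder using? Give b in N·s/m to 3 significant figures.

b = 30.9 N·s/m

u + w = 25.3291;  u + w = √(2b)·v, so √(2b) = 25.3291/3.222 = 7.8613.
b = (√(2b))²/2 = 61.8000/2 = 30.9000.
(Check via u − w = 2F/√(2b): u − w = 9.8396, 2F/√(2b) = 9.8396.)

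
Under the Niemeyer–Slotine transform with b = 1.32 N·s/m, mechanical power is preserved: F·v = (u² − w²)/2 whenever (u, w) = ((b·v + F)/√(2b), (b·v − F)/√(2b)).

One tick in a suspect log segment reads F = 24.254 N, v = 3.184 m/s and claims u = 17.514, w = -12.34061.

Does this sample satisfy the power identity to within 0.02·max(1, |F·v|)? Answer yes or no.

F·v = 24.254×3.184 = 77.22474 W.
(u² − w²)/2 = (306.74020 − 152.29066)/2 = 77.22477 W.
|Δ| = 0.00003;  2% of max(1, |F·v|) = 1.54449.

yes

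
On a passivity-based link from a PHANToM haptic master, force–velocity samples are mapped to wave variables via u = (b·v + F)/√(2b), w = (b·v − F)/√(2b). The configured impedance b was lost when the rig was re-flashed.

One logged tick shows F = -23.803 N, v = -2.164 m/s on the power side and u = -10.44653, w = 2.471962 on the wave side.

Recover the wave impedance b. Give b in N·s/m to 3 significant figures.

b = 6.79 N·s/m

u + w = -7.974568;  u + w = √(2b)·v, so √(2b) = -7.974568/(-2.164) = 3.685105.
b = (√(2b))²/2 = 13.580002/2 = 6.790001.
(Check via u − w = 2F/√(2b): u − w = -12.918492, 2F/√(2b) = -12.918491.)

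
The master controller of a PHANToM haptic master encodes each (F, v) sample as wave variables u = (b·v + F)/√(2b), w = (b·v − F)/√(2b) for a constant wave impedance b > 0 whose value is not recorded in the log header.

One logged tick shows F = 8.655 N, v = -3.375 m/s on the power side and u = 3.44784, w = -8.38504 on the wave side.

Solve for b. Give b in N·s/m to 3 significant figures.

b = 1.07 N·s/m

u + w = -4.9372;  u + w = √(2b)·v, so √(2b) = -4.9372/(-3.375) = 1.4629.
b = (√(2b))²/2 = 2.1400/2 = 1.0700.
(Check via u − w = 2F/√(2b): u − w = 11.8329, 2F/√(2b) = 11.8329.)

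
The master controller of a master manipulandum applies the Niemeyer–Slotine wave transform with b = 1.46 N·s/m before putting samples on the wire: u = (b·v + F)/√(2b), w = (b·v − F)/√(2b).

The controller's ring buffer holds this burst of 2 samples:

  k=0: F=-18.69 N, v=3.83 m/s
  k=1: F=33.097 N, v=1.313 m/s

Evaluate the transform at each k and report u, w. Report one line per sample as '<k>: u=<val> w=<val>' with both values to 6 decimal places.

k=0: b·v=1.46×3.83=5.591800; √(2b)=1.708801; u=(5.591800+(-18.69))/1.708801=-7.665142, w=(5.591800−(-18.69))/1.708801=14.209849
k=1: b·v=1.46×1.313=1.916980; √(2b)=1.708801; u=(1.916980+33.097)/1.708801=20.490382, w=(1.916980−33.097)/1.708801=-18.246727

0: u=-7.665142 w=14.209849
1: u=20.490382 w=-18.246727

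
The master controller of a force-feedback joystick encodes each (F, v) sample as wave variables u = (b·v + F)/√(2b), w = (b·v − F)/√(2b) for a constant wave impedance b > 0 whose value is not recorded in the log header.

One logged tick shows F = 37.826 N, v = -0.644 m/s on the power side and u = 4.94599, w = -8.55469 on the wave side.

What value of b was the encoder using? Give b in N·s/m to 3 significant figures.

b = 15.7 N·s/m

u + w = -3.6087;  u + w = √(2b)·v, so √(2b) = -3.6087/(-0.644) = 5.6036.
b = (√(2b))²/2 = 31.4000/2 = 15.7000.
(Check via u − w = 2F/√(2b): u − w = 13.5007, 2F/√(2b) = 13.5007.)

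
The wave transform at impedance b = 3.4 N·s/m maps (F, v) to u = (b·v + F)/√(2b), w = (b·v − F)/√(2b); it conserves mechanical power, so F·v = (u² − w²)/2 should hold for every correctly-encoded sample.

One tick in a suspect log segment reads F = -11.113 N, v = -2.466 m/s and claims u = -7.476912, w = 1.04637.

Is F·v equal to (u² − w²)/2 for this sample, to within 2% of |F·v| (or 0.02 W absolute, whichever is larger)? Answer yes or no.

yes

F·v = (-11.113)×(-2.466) = 27.404658 W.
(u² − w²)/2 = (55.904213 − 1.094890)/2 = 27.404661 W.
|Δ| = 0.000003;  2% of max(1, |F·v|) = 0.548093.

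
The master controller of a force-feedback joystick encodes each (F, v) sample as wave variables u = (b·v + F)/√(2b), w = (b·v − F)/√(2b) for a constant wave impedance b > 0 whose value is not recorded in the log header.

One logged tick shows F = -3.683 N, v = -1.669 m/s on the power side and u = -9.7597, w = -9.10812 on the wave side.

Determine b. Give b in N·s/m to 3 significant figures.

u + w = -18.86782;  u + w = √(2b)·v, so √(2b) = -18.86782/(-1.669) = 11.30487.
b = (√(2b))²/2 = 127.79998/2 = 63.89999.
(Check via u − w = 2F/√(2b): u − w = -0.65158, 2F/√(2b) = -0.65158.)

b = 63.9 N·s/m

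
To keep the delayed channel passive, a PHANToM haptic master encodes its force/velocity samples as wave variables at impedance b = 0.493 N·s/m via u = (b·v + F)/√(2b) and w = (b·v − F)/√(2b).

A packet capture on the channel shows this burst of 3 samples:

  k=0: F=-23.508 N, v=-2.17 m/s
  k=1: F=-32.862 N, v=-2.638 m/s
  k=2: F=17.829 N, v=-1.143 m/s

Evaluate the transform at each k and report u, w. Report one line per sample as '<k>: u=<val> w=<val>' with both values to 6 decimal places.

k=0: b·v=0.493×(-2.17)=-1.069810; √(2b)=0.992975; u=(-1.069810+(-23.508))/0.992975=-24.751682, w=(-1.069810−(-23.508))/0.992975=22.596926
k=1: b·v=0.493×(-2.638)=-1.300534; √(2b)=0.992975; u=(-1.300534+(-32.862))/0.992975=-34.404212, w=(-1.300534−(-32.862))/0.992975=31.784743
k=2: b·v=0.493×(-1.143)=-0.563499; √(2b)=0.992975; u=(-0.563499+17.829)/0.992975=17.387644, w=(-0.563499−17.829)/0.992975=-18.522614

0: u=-24.751682 w=22.596926
1: u=-34.404212 w=31.784743
2: u=17.387644 w=-18.522614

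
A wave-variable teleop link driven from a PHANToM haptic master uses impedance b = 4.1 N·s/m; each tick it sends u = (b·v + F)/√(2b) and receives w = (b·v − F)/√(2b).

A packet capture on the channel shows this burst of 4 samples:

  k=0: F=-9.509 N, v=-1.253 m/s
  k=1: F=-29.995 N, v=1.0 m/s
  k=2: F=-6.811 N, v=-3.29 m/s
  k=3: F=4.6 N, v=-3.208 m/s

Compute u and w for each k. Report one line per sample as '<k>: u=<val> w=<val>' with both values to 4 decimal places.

0: u=-5.1147 w=1.5267
1: u=-9.0429 w=11.9065
2: u=-7.0891 w=-2.3321
3: u=-2.9868 w=-6.1995

k=0: b·v=4.1×(-1.253)=-5.1373; √(2b)=2.8636; u=(-5.1373+(-9.509))/2.8636=-5.1147, w=(-5.1373−(-9.509))/2.8636=1.5267
k=1: b·v=4.1×1.0=4.1000; √(2b)=2.8636; u=(4.1000+(-29.995))/2.8636=-9.0429, w=(4.1000−(-29.995))/2.8636=11.9065
k=2: b·v=4.1×(-3.29)=-13.4890; √(2b)=2.8636; u=(-13.4890+(-6.811))/2.8636=-7.0891, w=(-13.4890−(-6.811))/2.8636=-2.3321
k=3: b·v=4.1×(-3.208)=-13.1528; √(2b)=2.8636; u=(-13.1528+4.6)/2.8636=-2.9868, w=(-13.1528−4.6)/2.8636=-6.1995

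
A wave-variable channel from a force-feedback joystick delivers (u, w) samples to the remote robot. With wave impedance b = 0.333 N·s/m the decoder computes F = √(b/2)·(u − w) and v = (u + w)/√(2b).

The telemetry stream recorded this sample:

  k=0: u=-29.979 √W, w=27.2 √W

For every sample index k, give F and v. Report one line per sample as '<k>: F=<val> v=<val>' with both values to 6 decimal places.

0: F=-23.331554 v=-3.405269

k=0: u−w=-57.179000, u+w=-2.779000; √(b/2)=0.408044, √(2b)=0.816088; F=0.408044×(-57.179)=-23.331554, v=-2.779000/0.816088=-3.405269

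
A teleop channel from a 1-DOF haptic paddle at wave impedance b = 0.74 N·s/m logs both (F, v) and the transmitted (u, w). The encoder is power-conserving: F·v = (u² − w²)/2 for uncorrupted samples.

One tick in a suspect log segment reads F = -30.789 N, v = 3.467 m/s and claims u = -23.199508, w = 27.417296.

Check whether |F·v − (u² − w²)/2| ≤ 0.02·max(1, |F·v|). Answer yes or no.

yes

F·v = (-30.789)×3.467 = -106.745463 W.
(u² − w²)/2 = (538.217171 − 751.708120)/2 = -106.745474 W.
|Δ| = 0.000011;  2% of max(1, |F·v|) = 2.134909.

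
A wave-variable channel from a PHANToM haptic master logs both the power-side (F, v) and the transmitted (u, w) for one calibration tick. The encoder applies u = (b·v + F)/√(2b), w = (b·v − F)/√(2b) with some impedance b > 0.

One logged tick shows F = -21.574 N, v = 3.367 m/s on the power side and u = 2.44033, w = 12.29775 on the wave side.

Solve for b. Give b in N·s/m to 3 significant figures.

u + w = 14.7381;  u + w = √(2b)·v, so √(2b) = 14.7381/3.367 = 4.3772.
b = (√(2b))²/2 = 19.1600/2 = 9.5800.
(Check via u − w = 2F/√(2b): u − w = -9.8574, 2F/√(2b) = -9.8574.)

b = 9.58 N·s/m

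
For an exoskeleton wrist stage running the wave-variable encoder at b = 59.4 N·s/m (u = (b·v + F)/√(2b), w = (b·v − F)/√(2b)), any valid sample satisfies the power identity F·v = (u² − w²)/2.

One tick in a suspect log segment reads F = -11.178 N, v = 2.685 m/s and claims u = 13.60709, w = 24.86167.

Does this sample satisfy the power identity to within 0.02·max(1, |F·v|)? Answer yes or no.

F·v = (-11.178)×2.685 = -30.0129 W.
(u² − w²)/2 = (185.1529 − 618.1026)/2 = -216.4749 W.
|Δ| = 186.4619;  2% of max(1, |F·v|) = 0.6003.

no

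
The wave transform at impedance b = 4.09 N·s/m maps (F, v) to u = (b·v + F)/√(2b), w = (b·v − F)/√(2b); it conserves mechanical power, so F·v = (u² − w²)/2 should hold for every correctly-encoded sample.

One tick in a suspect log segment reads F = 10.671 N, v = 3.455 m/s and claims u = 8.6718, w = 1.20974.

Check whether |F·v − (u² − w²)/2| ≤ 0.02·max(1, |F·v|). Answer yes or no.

yes

F·v = 10.671×3.455 = 36.8683 W.
(u² − w²)/2 = (75.2001 − 1.4635)/2 = 36.8683 W.
|Δ| = 0.0000;  2% of max(1, |F·v|) = 0.7374.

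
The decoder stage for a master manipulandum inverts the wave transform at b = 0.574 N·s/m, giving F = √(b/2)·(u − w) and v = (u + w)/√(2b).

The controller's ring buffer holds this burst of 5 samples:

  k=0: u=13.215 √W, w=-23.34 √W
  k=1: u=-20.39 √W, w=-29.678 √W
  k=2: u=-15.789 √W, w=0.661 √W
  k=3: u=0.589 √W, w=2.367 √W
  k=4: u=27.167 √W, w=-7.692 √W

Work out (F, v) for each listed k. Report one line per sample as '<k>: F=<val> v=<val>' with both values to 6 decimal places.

0: F=19.583384 v=-9.449832
1: F=4.975803 v=-46.729303
2: F=-8.812657 v=-14.119216
3: F=-0.952517 v=2.758884
4: F=18.674796 v=18.176344

k=0: u−w=36.555000, u+w=-10.125000; √(b/2)=0.535724, √(2b)=1.071448; F=0.535724×36.555=19.583384, v=-10.125000/1.071448=-9.449832
k=1: u−w=9.288000, u+w=-50.068000; √(b/2)=0.535724, √(2b)=1.071448; F=0.535724×9.288=4.975803, v=-50.068000/1.071448=-46.729303
k=2: u−w=-16.450000, u+w=-15.128000; √(b/2)=0.535724, √(2b)=1.071448; F=0.535724×(-16.45)=-8.812657, v=-15.128000/1.071448=-14.119216
k=3: u−w=-1.778000, u+w=2.956000; √(b/2)=0.535724, √(2b)=1.071448; F=0.535724×(-1.778)=-0.952517, v=2.956000/1.071448=2.758884
k=4: u−w=34.859000, u+w=19.475000; √(b/2)=0.535724, √(2b)=1.071448; F=0.535724×34.859=18.674796, v=19.475000/1.071448=18.176344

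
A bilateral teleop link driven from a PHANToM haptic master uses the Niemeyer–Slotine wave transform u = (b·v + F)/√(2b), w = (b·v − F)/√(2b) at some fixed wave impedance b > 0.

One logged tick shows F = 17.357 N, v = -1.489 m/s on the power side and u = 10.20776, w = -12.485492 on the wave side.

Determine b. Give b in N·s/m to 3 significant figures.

b = 1.17 N·s/m

u + w = -2.277732;  u + w = √(2b)·v, so √(2b) = -2.277732/(-1.489) = 1.529706.
b = (√(2b))²/2 = 2.340000/2 = 1.170000.
(Check via u − w = 2F/√(2b): u − w = 22.693252, 2F/√(2b) = 22.693252.)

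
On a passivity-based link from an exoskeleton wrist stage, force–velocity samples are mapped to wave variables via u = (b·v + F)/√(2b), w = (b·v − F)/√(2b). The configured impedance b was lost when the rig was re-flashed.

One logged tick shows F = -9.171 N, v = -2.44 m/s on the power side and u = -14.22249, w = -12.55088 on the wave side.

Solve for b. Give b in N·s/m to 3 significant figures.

u + w = -26.7734;  u + w = √(2b)·v, so √(2b) = -26.7734/(-2.44) = 10.9727.
b = (√(2b))²/2 = 120.4000/2 = 60.2000.
(Check via u − w = 2F/√(2b): u − w = -1.6716, 2F/√(2b) = -1.6716.)

b = 60.2 N·s/m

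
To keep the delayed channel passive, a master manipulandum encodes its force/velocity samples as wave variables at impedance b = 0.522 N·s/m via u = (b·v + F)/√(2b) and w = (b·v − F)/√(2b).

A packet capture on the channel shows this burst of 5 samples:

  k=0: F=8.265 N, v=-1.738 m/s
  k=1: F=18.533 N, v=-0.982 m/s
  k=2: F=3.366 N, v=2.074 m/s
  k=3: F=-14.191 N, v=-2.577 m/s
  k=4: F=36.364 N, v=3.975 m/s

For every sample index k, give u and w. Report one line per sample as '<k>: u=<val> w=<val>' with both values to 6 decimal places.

0: u=7.201046 w=-8.976871
1: u=17.636568 w=-18.639940
2: u=4.353874 w=-2.234737
3: u=-15.205279 w=12.572195
4: u=37.620214 w=-33.558706

k=0: b·v=0.522×(-1.738)=-0.907236; √(2b)=1.021763; u=(-0.907236+8.265)/1.021763=7.201046, w=(-0.907236−8.265)/1.021763=-8.976871
k=1: b·v=0.522×(-0.982)=-0.512604; √(2b)=1.021763; u=(-0.512604+18.533)/1.021763=17.636568, w=(-0.512604−18.533)/1.021763=-18.639940
k=2: b·v=0.522×2.074=1.082628; √(2b)=1.021763; u=(1.082628+3.366)/1.021763=4.353874, w=(1.082628−3.366)/1.021763=-2.234737
k=3: b·v=0.522×(-2.577)=-1.345194; √(2b)=1.021763; u=(-1.345194+(-14.191))/1.021763=-15.205279, w=(-1.345194−(-14.191))/1.021763=12.572195
k=4: b·v=0.522×3.975=2.074950; √(2b)=1.021763; u=(2.074950+36.364)/1.021763=37.620214, w=(2.074950−36.364)/1.021763=-33.558706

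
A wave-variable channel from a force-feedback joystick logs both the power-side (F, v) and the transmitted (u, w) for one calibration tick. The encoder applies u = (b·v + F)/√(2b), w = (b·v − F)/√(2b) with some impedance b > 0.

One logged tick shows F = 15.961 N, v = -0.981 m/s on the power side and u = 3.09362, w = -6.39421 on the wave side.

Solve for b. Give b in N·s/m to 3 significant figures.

b = 5.66 N·s/m

u + w = -3.3006;  u + w = √(2b)·v, so √(2b) = -3.3006/(-0.981) = 3.3645.
b = (√(2b))²/2 = 11.3200/2 = 5.6600.
(Check via u − w = 2F/√(2b): u − w = 9.4878, 2F/√(2b) = 9.4878.)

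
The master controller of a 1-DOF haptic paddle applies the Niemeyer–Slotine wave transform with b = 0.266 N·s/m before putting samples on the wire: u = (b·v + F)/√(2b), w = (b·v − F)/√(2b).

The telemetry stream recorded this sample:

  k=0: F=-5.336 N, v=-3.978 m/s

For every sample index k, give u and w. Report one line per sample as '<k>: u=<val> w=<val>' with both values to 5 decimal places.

0: u=-8.76651 w=5.86503

k=0: b·v=0.266×(-3.978)=-1.05815; √(2b)=0.72938; u=(-1.05815+(-5.336))/0.72938=-8.76651, w=(-1.05815−(-5.336))/0.72938=5.86503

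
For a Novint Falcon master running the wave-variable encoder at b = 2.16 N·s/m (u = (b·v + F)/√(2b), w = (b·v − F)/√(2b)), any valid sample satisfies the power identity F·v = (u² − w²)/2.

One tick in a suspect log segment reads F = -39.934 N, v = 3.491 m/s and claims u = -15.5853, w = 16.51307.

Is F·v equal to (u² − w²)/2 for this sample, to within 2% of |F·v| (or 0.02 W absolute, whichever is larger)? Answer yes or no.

no

F·v = (-39.934)×3.491 = -139.4096 W.
(u² − w²)/2 = (242.9016 − 272.6815)/2 = -14.8900 W.
|Δ| = 124.5196;  2% of max(1, |F·v|) = 2.7882.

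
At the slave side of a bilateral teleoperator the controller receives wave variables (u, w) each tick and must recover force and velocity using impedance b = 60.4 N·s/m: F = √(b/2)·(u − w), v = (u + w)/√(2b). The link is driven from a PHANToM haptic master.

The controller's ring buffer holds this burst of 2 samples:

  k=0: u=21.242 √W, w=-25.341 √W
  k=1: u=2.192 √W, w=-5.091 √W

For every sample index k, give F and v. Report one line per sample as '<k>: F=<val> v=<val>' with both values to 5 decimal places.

k=0: u−w=46.58300, u+w=-4.09900; √(b/2)=5.49545, √(2b)=10.99091; F=5.49545×46.583=255.99467, v=-4.09900/10.99091=-0.37294
k=1: u−w=7.28300, u+w=-2.89900; √(b/2)=5.49545, √(2b)=10.99091; F=5.49545×7.283=40.02338, v=-2.89900/10.99091=-0.26376

0: F=255.99467 v=-0.37294
1: F=40.02338 v=-0.26376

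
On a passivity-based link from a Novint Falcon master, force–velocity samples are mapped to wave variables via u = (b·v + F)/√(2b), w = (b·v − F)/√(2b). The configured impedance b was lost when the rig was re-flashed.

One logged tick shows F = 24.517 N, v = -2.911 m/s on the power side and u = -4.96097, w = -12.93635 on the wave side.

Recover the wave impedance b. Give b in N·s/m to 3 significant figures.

u + w = -17.89732;  u + w = √(2b)·v, so √(2b) = -17.89732/(-2.911) = 6.14817.
b = (√(2b))²/2 = 37.79998/2 = 18.89999.
(Check via u − w = 2F/√(2b): u − w = 7.97538, 2F/√(2b) = 7.97538.)

b = 18.9 N·s/m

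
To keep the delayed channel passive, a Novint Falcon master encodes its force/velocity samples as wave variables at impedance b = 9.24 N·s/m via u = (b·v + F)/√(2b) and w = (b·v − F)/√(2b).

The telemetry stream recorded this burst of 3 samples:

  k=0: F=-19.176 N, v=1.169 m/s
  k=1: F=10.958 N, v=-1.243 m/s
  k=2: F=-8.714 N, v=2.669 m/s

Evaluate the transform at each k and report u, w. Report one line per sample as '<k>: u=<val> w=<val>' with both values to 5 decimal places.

k=0: b·v=9.24×1.169=10.80156; √(2b)=4.29884; u=(10.80156+(-19.176))/4.29884=-1.94807, w=(10.80156−(-19.176))/4.29884=6.97341
k=1: b·v=9.24×(-1.243)=-11.48532; √(2b)=4.29884; u=(-11.48532+10.958)/4.29884=-0.12267, w=(-11.48532−10.958)/4.29884=-5.22079
k=2: b·v=9.24×2.669=24.66156; √(2b)=4.29884; u=(24.66156+(-8.714))/4.29884=3.70974, w=(24.66156−(-8.714))/4.29884=7.76386

0: u=-1.94807 w=6.97341
1: u=-0.12267 w=-5.22079
2: u=3.70974 w=7.76386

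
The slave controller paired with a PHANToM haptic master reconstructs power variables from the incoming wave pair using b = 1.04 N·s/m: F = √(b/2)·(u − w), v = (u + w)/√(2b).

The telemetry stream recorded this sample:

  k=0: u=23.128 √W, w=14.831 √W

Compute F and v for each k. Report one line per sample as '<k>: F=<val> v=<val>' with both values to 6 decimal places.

k=0: u−w=8.297000, u+w=37.959000; √(b/2)=0.721110, √(2b)=1.442221; F=0.721110×8.297=5.983052, v=37.959000/1.442221=26.319831

0: F=5.983052 v=26.319831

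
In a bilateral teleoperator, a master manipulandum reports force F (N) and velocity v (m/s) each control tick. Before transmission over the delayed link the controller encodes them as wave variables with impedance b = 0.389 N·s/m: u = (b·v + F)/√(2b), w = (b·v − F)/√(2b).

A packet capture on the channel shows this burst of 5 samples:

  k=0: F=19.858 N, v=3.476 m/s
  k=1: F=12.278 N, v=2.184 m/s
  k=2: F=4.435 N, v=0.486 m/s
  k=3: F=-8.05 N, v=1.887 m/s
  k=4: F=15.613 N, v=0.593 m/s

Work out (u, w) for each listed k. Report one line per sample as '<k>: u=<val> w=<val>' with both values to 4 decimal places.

k=0: b·v=0.389×3.476=1.3522; √(2b)=0.8820; u=(1.3522+19.858)/0.8820=24.0466, w=(1.3522−19.858)/0.8820=-20.9806
k=1: b·v=0.389×2.184=0.8496; √(2b)=0.8820; u=(0.8496+12.278)/0.8820=14.8831, w=(0.8496−12.278)/0.8820=-12.9568
k=2: b·v=0.389×0.486=0.1891; √(2b)=0.8820; u=(0.1891+4.435)/0.8820=5.2424, w=(0.1891−4.435)/0.8820=-4.8138
k=3: b·v=0.389×1.887=0.7340; √(2b)=0.8820; u=(0.7340+(-8.05))/0.8820=-8.2943, w=(0.7340−(-8.05))/0.8820=9.9587
k=4: b·v=0.389×0.593=0.2307; √(2b)=0.8820; u=(0.2307+15.613)/0.8820=17.9625, w=(0.2307−15.613)/0.8820=-17.4394

0: u=24.0466 w=-20.9806
1: u=14.8831 w=-12.9568
2: u=5.2424 w=-4.8138
3: u=-8.2943 w=9.9587
4: u=17.9625 w=-17.4394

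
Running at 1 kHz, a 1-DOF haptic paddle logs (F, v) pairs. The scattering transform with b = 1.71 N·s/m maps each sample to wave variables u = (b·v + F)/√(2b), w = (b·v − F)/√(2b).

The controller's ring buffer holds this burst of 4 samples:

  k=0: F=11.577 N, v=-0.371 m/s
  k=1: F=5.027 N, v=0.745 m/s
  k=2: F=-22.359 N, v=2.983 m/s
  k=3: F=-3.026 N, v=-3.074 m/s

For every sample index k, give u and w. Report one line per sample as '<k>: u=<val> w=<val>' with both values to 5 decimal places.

0: u=5.91708 w=-6.60317
1: u=3.40716 w=-2.02942
2: u=-9.33210 w=14.84863
3: u=-4.47868 w=-1.20614

k=0: b·v=1.71×(-0.371)=-0.63441; √(2b)=1.84932; u=(-0.63441+11.577)/1.84932=5.91708, w=(-0.63441−11.577)/1.84932=-6.60317
k=1: b·v=1.71×0.745=1.27395; √(2b)=1.84932; u=(1.27395+5.027)/1.84932=3.40716, w=(1.27395−5.027)/1.84932=-2.02942
k=2: b·v=1.71×2.983=5.10093; √(2b)=1.84932; u=(5.10093+(-22.359))/1.84932=-9.33210, w=(5.10093−(-22.359))/1.84932=14.84863
k=3: b·v=1.71×(-3.074)=-5.25654; √(2b)=1.84932; u=(-5.25654+(-3.026))/1.84932=-4.47868, w=(-5.25654−(-3.026))/1.84932=-1.20614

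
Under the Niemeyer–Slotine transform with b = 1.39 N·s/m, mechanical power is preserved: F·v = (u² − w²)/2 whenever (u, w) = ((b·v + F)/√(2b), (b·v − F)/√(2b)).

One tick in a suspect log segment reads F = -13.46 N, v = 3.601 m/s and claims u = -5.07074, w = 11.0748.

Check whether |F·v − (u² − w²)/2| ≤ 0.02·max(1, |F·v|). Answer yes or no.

F·v = (-13.46)×3.601 = -48.4695 W.
(u² − w²)/2 = (25.7124 − 122.6512)/2 = -48.4694 W.
|Δ| = 0.0001;  2% of max(1, |F·v|) = 0.9694.

yes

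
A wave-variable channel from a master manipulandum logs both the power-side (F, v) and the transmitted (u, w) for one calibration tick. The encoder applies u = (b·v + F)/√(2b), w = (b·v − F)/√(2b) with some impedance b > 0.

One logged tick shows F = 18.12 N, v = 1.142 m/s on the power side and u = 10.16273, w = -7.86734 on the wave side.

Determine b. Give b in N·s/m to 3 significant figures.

u + w = 2.29539;  u + w = √(2b)·v, so √(2b) = 2.29539/1.142 = 2.00997.
b = (√(2b))²/2 = 4.03999/2 = 2.02000.
(Check via u − w = 2F/√(2b): u − w = 18.03007, 2F/√(2b) = 18.03009.)

b = 2.02 N·s/m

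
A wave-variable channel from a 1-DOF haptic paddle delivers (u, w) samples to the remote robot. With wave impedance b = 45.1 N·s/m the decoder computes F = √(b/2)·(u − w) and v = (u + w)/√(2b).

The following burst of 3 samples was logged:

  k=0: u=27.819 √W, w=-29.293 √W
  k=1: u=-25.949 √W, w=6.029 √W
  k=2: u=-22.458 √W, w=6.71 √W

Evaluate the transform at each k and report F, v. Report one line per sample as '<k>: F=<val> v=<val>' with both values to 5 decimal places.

0: F=271.20684 v=-0.15520
1: F=-151.85342 v=-2.09742
2: F=-138.50962 v=-1.65814

k=0: u−w=57.11200, u+w=-1.47400; √(b/2)=4.74868, √(2b)=9.49737; F=4.74868×57.112=271.20684, v=-1.47400/9.49737=-0.15520
k=1: u−w=-31.97800, u+w=-19.92000; √(b/2)=4.74868, √(2b)=9.49737; F=4.74868×(-31.978)=-151.85342, v=-19.92000/9.49737=-2.09742
k=2: u−w=-29.16800, u+w=-15.74800; √(b/2)=4.74868, √(2b)=9.49737; F=4.74868×(-29.168)=-138.50962, v=-15.74800/9.49737=-1.65814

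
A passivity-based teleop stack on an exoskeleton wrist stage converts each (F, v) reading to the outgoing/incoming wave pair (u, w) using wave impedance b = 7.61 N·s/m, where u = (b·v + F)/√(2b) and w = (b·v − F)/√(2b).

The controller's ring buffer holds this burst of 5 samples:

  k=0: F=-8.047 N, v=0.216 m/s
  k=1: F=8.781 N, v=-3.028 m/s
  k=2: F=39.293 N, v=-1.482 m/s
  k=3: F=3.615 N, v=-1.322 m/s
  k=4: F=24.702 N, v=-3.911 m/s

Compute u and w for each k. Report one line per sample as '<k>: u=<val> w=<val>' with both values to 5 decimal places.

0: u=-1.64132 w=2.48399
1: u=-3.65574 w=-8.15734
2: u=7.18097 w=-12.96267
3: u=-1.65213 w=-3.50537
4: u=-1.29719 w=-13.96072

k=0: b·v=7.61×0.216=1.64376; √(2b)=3.90128; u=(1.64376+(-8.047))/3.90128=-1.64132, w=(1.64376−(-8.047))/3.90128=2.48399
k=1: b·v=7.61×(-3.028)=-23.04308; √(2b)=3.90128; u=(-23.04308+8.781)/3.90128=-3.65574, w=(-23.04308−8.781)/3.90128=-8.15734
k=2: b·v=7.61×(-1.482)=-11.27802; √(2b)=3.90128; u=(-11.27802+39.293)/3.90128=7.18097, w=(-11.27802−39.293)/3.90128=-12.96267
k=3: b·v=7.61×(-1.322)=-10.06042; √(2b)=3.90128; u=(-10.06042+3.615)/3.90128=-1.65213, w=(-10.06042−3.615)/3.90128=-3.50537
k=4: b·v=7.61×(-3.911)=-29.76271; √(2b)=3.90128; u=(-29.76271+24.702)/3.90128=-1.29719, w=(-29.76271−24.702)/3.90128=-13.96072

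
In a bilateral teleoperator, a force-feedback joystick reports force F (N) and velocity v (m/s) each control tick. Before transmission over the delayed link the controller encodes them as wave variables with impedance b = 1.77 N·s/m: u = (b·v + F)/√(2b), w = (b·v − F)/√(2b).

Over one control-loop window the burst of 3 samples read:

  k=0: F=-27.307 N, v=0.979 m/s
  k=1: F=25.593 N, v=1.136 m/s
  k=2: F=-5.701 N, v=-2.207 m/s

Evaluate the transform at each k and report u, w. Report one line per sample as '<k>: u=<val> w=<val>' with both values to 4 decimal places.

0: u=-13.5925 w=15.4345
1: u=14.6712 w=-12.5338
2: u=-5.1063 w=0.9538

k=0: b·v=1.77×0.979=1.7328; √(2b)=1.8815; u=(1.7328+(-27.307))/1.8815=-13.5925, w=(1.7328−(-27.307))/1.8815=15.4345
k=1: b·v=1.77×1.136=2.0107; √(2b)=1.8815; u=(2.0107+25.593)/1.8815=14.6712, w=(2.0107−25.593)/1.8815=-12.5338
k=2: b·v=1.77×(-2.207)=-3.9064; √(2b)=1.8815; u=(-3.9064+(-5.701))/1.8815=-5.1063, w=(-3.9064−(-5.701))/1.8815=0.9538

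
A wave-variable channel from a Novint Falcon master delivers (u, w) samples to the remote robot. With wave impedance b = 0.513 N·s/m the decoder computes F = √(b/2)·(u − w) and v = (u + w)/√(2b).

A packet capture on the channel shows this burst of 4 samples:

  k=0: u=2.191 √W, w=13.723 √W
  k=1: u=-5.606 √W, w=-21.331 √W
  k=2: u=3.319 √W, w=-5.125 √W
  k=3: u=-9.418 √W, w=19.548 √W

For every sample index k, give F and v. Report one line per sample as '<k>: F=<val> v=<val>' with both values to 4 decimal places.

k=0: u−w=-11.5320, u+w=15.9140; √(b/2)=0.5065, √(2b)=1.0129; F=0.5065×(-11.532)=-5.8405, v=15.9140/1.0129=15.7111
k=1: u−w=15.7250, u+w=-26.9370; √(b/2)=0.5065, √(2b)=1.0129; F=0.5065×15.725=7.9641, v=-26.9370/1.0129=-26.5935
k=2: u−w=8.4440, u+w=-1.8060; √(b/2)=0.5065, √(2b)=1.0129; F=0.5065×8.444=4.2765, v=-1.8060/1.0129=-1.7830
k=3: u−w=-28.9660, u+w=10.1300; √(b/2)=0.5065, √(2b)=1.0129; F=0.5065×(-28.966)=-14.6701, v=10.1300/1.0129=10.0008

0: F=-5.8405 v=15.7111
1: F=7.9641 v=-26.5935
2: F=4.2765 v=-1.7830
3: F=-14.6701 v=10.0008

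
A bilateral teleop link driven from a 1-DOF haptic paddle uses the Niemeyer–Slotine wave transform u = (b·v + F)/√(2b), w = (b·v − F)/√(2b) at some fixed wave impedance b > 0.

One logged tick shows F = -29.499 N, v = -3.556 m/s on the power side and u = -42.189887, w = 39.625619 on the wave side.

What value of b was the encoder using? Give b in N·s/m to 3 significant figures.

u + w = -2.564268;  u + w = √(2b)·v, so √(2b) = -2.564268/(-3.556) = 0.721110.
b = (√(2b))²/2 = 0.520000/2 = 0.260000.
(Check via u − w = 2F/√(2b): u − w = -81.815506, 2F/√(2b) = -81.815508.)

b = 0.26 N·s/m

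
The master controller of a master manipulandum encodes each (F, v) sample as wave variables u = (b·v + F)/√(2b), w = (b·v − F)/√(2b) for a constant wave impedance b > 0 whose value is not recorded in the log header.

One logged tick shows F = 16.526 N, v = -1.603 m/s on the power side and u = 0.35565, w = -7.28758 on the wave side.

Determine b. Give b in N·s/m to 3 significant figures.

u + w = -6.9319;  u + w = √(2b)·v, so √(2b) = -6.9319/(-1.603) = 4.3243.
b = (√(2b))²/2 = 18.7000/2 = 9.3500.
(Check via u − w = 2F/√(2b): u − w = 7.6432, 2F/√(2b) = 7.6432.)

b = 9.35 N·s/m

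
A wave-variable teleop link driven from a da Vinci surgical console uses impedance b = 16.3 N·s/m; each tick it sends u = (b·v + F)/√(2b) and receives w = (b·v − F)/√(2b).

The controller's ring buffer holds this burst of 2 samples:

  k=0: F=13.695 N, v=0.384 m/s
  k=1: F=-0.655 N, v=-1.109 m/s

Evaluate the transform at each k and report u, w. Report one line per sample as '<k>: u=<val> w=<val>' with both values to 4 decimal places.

0: u=3.4948 w=-1.3023
1: u=-3.2807 w=-3.0513

k=0: b·v=16.3×0.384=6.2592; √(2b)=5.7096; u=(6.2592+13.695)/5.7096=3.4948, w=(6.2592−13.695)/5.7096=-1.3023
k=1: b·v=16.3×(-1.109)=-18.0767; √(2b)=5.7096; u=(-18.0767+(-0.655))/5.7096=-3.2807, w=(-18.0767−(-0.655))/5.7096=-3.0513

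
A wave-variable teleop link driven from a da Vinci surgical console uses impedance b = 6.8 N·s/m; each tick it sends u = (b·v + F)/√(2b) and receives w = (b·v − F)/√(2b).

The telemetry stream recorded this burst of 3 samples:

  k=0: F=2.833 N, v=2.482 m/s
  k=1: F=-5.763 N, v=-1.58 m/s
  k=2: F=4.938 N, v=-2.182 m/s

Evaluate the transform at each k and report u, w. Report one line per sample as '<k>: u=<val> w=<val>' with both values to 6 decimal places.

0: u=5.344787 w=3.808377
1: u=-4.476089 w=-1.350663
2: u=-2.684406 w=-5.362412

k=0: b·v=6.8×2.482=16.877600; √(2b)=3.687818; u=(16.877600+2.833)/3.687818=5.344787, w=(16.877600−2.833)/3.687818=3.808377
k=1: b·v=6.8×(-1.58)=-10.744000; √(2b)=3.687818; u=(-10.744000+(-5.763))/3.687818=-4.476089, w=(-10.744000−(-5.763))/3.687818=-1.350663
k=2: b·v=6.8×(-2.182)=-14.837600; √(2b)=3.687818; u=(-14.837600+4.938)/3.687818=-2.684406, w=(-14.837600−4.938)/3.687818=-5.362412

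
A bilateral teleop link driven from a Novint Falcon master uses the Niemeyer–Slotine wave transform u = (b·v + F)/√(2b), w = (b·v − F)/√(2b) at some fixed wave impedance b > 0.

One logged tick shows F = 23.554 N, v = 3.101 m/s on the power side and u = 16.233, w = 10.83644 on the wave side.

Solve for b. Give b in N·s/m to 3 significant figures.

u + w = 27.06944;  u + w = √(2b)·v, so √(2b) = 27.06944/3.101 = 8.72926.
b = (√(2b))²/2 = 76.20001/2 = 38.10000.
(Check via u − w = 2F/√(2b): u − w = 5.39656, 2F/√(2b) = 5.39656.)

b = 38.1 N·s/m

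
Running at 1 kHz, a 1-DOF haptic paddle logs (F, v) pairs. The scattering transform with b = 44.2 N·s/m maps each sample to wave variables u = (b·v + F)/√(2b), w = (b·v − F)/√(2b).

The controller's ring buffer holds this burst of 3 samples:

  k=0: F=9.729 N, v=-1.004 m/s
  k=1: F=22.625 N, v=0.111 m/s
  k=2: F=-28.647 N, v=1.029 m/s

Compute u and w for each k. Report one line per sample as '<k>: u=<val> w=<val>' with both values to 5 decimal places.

0: u=-3.68510 w=-5.75463
1: u=2.92819 w=-1.88455
2: u=1.79053 w=7.88426

k=0: b·v=44.2×(-1.004)=-44.37680; √(2b)=9.40213; u=(-44.37680+9.729)/9.40213=-3.68510, w=(-44.37680−9.729)/9.40213=-5.75463
k=1: b·v=44.2×0.111=4.90620; √(2b)=9.40213; u=(4.90620+22.625)/9.40213=2.92819, w=(4.90620−22.625)/9.40213=-1.88455
k=2: b·v=44.2×1.029=45.48180; √(2b)=9.40213; u=(45.48180+(-28.647))/9.40213=1.79053, w=(45.48180−(-28.647))/9.40213=7.88426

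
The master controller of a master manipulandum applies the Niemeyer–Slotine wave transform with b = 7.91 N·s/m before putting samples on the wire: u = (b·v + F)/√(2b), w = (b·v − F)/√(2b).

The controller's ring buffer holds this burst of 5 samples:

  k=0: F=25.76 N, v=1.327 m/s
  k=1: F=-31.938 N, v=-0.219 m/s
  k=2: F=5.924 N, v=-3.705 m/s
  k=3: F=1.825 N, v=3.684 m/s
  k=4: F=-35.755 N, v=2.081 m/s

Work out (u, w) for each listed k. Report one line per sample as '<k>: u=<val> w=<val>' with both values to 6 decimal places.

0: u=9.115563 w=-3.837505
1: u=-8.465325 w=7.594266
2: u=-5.878799 w=-8.857602
3: u=7.785276 w=6.867600
4: u=-4.850936 w=13.127981

k=0: b·v=7.91×1.327=10.496570; √(2b)=3.977436; u=(10.496570+25.76)/3.977436=9.115563, w=(10.496570−25.76)/3.977436=-3.837505
k=1: b·v=7.91×(-0.219)=-1.732290; √(2b)=3.977436; u=(-1.732290+(-31.938))/3.977436=-8.465325, w=(-1.732290−(-31.938))/3.977436=7.594266
k=2: b·v=7.91×(-3.705)=-29.306550; √(2b)=3.977436; u=(-29.306550+5.924)/3.977436=-5.878799, w=(-29.306550−5.924)/3.977436=-8.857602
k=3: b·v=7.91×3.684=29.140440; √(2b)=3.977436; u=(29.140440+1.825)/3.977436=7.785276, w=(29.140440−1.825)/3.977436=6.867600
k=4: b·v=7.91×2.081=16.460710; √(2b)=3.977436; u=(16.460710+(-35.755))/3.977436=-4.850936, w=(16.460710−(-35.755))/3.977436=13.127981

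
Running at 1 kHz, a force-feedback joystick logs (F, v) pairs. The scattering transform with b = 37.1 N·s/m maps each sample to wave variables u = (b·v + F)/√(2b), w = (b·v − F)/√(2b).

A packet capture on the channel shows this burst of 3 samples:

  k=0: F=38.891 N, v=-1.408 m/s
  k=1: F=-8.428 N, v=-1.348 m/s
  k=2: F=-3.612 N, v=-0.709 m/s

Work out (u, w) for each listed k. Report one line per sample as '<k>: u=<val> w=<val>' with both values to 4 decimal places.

0: u=-1.5493 w=-10.5791
1: u=-6.7842 w=-4.8274
2: u=-3.4730 w=-2.6343

k=0: b·v=37.1×(-1.408)=-52.2368; √(2b)=8.6139; u=(-52.2368+38.891)/8.6139=-1.5493, w=(-52.2368−38.891)/8.6139=-10.5791
k=1: b·v=37.1×(-1.348)=-50.0108; √(2b)=8.6139; u=(-50.0108+(-8.428))/8.6139=-6.7842, w=(-50.0108−(-8.428))/8.6139=-4.8274
k=2: b·v=37.1×(-0.709)=-26.3039; √(2b)=8.6139; u=(-26.3039+(-3.612))/8.6139=-3.4730, w=(-26.3039−(-3.612))/8.6139=-2.6343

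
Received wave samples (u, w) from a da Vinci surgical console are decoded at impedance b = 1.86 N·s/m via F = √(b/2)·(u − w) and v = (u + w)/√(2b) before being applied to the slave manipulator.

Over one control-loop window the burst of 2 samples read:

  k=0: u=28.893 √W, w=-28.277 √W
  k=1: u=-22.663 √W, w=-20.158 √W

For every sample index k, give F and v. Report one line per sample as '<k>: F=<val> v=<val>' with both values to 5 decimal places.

k=0: u−w=57.17000, u+w=0.61600; √(b/2)=0.96437, √(2b)=1.92873; F=0.96437×57.17=55.13275, v=0.61600/1.92873=0.31938
k=1: u−w=-2.50500, u+w=-42.82100; √(b/2)=0.96437, √(2b)=1.92873; F=0.96437×(-2.505)=-2.41573, v=-42.82100/1.92873=-22.20165

0: F=55.13275 v=0.31938
1: F=-2.41573 v=-22.20165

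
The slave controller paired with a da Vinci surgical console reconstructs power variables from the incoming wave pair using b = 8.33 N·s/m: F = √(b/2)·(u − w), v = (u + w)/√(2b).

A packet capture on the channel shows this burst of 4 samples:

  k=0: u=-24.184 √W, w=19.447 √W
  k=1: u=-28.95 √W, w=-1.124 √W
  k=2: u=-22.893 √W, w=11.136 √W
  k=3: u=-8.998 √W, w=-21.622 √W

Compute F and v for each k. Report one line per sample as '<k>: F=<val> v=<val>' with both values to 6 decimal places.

0: F=-89.043592 v=-1.160555
1: F=-56.788224 v=-7.368069
2: F=-69.447512 v=-2.880441
3: F=25.763478 v=-7.501838

k=0: u−w=-43.631000, u+w=-4.737000; √(b/2)=2.040833, √(2b)=4.081666; F=2.040833×(-43.631)=-89.043592, v=-4.737000/4.081666=-1.160555
k=1: u−w=-27.826000, u+w=-30.074000; √(b/2)=2.040833, √(2b)=4.081666; F=2.040833×(-27.826)=-56.788224, v=-30.074000/4.081666=-7.368069
k=2: u−w=-34.029000, u+w=-11.757000; √(b/2)=2.040833, √(2b)=4.081666; F=2.040833×(-34.029)=-69.447512, v=-11.757000/4.081666=-2.880441
k=3: u−w=12.624000, u+w=-30.620000; √(b/2)=2.040833, √(2b)=4.081666; F=2.040833×12.624=25.763478, v=-30.620000/4.081666=-7.501838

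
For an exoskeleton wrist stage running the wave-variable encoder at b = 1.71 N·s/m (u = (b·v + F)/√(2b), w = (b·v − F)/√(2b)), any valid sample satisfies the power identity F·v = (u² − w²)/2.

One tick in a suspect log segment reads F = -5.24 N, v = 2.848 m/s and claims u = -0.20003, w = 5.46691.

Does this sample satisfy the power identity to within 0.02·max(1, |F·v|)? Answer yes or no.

yes

F·v = (-5.24)×2.848 = -14.9235 W.
(u² − w²)/2 = (0.0400 − 29.8871)/2 = -14.9235 W.
|Δ| = 0.0000;  2% of max(1, |F·v|) = 0.2985.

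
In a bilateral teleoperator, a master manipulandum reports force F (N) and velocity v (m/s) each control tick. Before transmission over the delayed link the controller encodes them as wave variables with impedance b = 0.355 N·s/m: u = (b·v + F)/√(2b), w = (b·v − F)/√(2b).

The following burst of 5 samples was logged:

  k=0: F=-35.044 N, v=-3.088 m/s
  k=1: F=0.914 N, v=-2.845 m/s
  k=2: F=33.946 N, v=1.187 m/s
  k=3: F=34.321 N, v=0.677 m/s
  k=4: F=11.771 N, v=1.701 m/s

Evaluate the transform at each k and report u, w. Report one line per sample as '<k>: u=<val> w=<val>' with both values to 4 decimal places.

k=0: b·v=0.355×(-3.088)=-1.0962; √(2b)=0.8426; u=(-1.0962+(-35.044))/0.8426=-42.8906, w=(-1.0962−(-35.044))/0.8426=40.2886
k=1: b·v=0.355×(-2.845)=-1.0100; √(2b)=0.8426; u=(-1.0100+0.914)/0.8426=-0.1139, w=(-1.0100−0.914)/0.8426=-2.2833
k=2: b·v=0.355×1.187=0.4214; √(2b)=0.8426; u=(0.4214+33.946)/0.8426=40.7866, w=(0.4214−33.946)/0.8426=-39.7864
k=3: b·v=0.355×0.677=0.2403; √(2b)=0.8426; u=(0.2403+34.321)/0.8426=41.0168, w=(0.2403−34.321)/0.8426=-40.4463
k=4: b·v=0.355×1.701=0.6039; √(2b)=0.8426; u=(0.6039+11.771)/0.8426=14.6863, w=(0.6039−11.771)/0.8426=-13.2530

0: u=-42.8906 w=40.2886
1: u=-0.1139 w=-2.2833
2: u=40.7866 w=-39.7864
3: u=41.0168 w=-40.4463
4: u=14.6863 w=-13.2530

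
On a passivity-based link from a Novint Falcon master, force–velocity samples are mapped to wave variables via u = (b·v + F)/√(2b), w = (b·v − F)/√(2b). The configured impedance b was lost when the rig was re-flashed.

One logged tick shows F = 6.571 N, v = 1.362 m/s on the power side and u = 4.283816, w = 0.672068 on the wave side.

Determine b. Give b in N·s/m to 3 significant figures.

b = 6.62 N·s/m

u + w = 4.955884;  u + w = √(2b)·v, so √(2b) = 4.955884/1.362 = 3.638681.
b = (√(2b))²/2 = 13.240002/2 = 6.620001.
(Check via u − w = 2F/√(2b): u − w = 3.611748, 2F/√(2b) = 3.611748.)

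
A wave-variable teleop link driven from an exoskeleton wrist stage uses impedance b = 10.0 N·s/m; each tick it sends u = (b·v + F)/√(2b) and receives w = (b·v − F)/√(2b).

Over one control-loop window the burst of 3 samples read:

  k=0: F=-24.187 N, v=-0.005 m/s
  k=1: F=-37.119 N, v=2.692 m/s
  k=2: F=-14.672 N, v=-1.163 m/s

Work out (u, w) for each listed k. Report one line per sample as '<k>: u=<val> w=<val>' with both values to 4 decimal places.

0: u=-5.4196 w=5.3972
1: u=-2.2806 w=14.3196
2: u=-5.8813 w=0.6802

k=0: b·v=10.0×(-0.005)=-0.0500; √(2b)=4.4721; u=(-0.0500+(-24.187))/4.4721=-5.4196, w=(-0.0500−(-24.187))/4.4721=5.3972
k=1: b·v=10.0×2.692=26.9200; √(2b)=4.4721; u=(26.9200+(-37.119))/4.4721=-2.2806, w=(26.9200−(-37.119))/4.4721=14.3196
k=2: b·v=10.0×(-1.163)=-11.6300; √(2b)=4.4721; u=(-11.6300+(-14.672))/4.4721=-5.8813, w=(-11.6300−(-14.672))/4.4721=0.6802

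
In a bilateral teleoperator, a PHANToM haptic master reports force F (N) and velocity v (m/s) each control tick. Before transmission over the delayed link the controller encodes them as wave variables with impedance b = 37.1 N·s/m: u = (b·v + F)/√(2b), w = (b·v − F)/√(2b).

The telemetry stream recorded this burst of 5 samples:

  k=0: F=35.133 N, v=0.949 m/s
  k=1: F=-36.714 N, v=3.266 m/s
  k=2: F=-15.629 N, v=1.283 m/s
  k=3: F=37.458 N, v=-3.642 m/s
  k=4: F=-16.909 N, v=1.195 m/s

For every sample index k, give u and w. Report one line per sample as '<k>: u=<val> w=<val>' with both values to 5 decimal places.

k=0: b·v=37.1×0.949=35.20790; √(2b)=8.61394; u=(35.20790+35.133)/8.61394=8.16594, w=(35.20790−35.133)/8.61394=0.00870
k=1: b·v=37.1×3.266=121.16860; √(2b)=8.61394; u=(121.16860+(-36.714))/8.61394=9.80441, w=(121.16860−(-36.714))/8.61394=18.32873
k=2: b·v=37.1×1.283=47.59930; √(2b)=8.61394; u=(47.59930+(-15.629))/8.61394=3.71146, w=(47.59930−(-15.629))/8.61394=7.34023
k=3: b·v=37.1×(-3.642)=-135.11820; √(2b)=8.61394; u=(-135.11820+37.458)/8.61394=-11.33746, w=(-135.11820−37.458)/8.61394=-20.03452
k=4: b·v=37.1×1.195=44.33450; √(2b)=8.61394; u=(44.33450+(-16.909))/8.61394=3.18385, w=(44.33450−(-16.909))/8.61394=7.10981

0: u=8.16594 w=0.00870
1: u=9.80441 w=18.32873
2: u=3.71146 w=7.34023
3: u=-11.33746 w=-20.03452
4: u=3.18385 w=7.10981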